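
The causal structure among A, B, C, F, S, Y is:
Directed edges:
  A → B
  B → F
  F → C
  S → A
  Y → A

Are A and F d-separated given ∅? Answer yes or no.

Bayes-Ball from A | ∅ reaches {B,C,F,S,Y}.
F ∈ reach(A|∅) ⇒ A ⊥̸ F | ∅.

No — A and F are d-connected given ∅.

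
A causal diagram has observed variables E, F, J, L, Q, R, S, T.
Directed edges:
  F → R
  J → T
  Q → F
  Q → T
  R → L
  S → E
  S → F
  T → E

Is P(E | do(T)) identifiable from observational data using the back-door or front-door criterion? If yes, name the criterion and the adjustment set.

desc(T)\{T}={E}; candidates ⊆ {F,J,L,Q,R,S}.
∅: T⊥E given ∅ in G with T→· removed — back-door holds.
P(E|do(T)) = P(E|T) — no adjustment needed.

P(E|do(T)): backdoor, adjust for ∅.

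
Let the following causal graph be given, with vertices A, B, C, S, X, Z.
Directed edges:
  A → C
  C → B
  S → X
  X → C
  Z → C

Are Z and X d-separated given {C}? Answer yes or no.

No — Z and X are d-connected given {C}.

Bayes-Ball from Z | {C} reaches {A,S,X}.
X ∈ reach(Z|{C}) ⇒ Z ⊥̸ X | {C}.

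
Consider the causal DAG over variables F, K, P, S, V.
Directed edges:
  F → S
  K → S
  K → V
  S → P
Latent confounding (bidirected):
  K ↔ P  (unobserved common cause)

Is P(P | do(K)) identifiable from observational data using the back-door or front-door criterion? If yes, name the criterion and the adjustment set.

desc(K)\{K}={P,S,V}; candidates ⊆ {F}.
K↔P: latent back-door arc(s) into K.
size 0: {}; under {} K still reaches {P} ∋ P.
size 1: {F}; under {F} K still reaches {P} ∋ P.
K↔P cannot be blocked by any observed set — no back-door set.
{S}: (i) intercepts every directed K→P path; (ii) no back-door K→{S}; (iii) {K} blocks every back-door {S}→P. Front-door holds.
P(P|do(K)) = Σ_{S} P(S|K) Σ_{K'} P(P|S,K')P(K').

P(P|do(K)): frontdoor, adjust for {S}.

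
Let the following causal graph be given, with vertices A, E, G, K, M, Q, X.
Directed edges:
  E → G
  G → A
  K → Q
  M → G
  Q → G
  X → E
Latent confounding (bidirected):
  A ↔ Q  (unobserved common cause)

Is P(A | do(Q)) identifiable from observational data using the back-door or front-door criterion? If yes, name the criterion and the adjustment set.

P(A|do(Q)): frontdoor, adjust for {G}.

desc(Q)\{Q}={A,G}; candidates ⊆ {E,K,M,X}.
Q↔A: latent back-door arc(s) into Q.
size 0: {}; under {} Q still reaches {A,K} ∋ A.
size 1: {E}, {K}, {M} …(+1); under {E} Q still reaches {A,K} ∋ A.
size 2: {E,K}, {E,M}, {E,X} …(+3); under {E,K} Q still reaches {A} ∋ A.
Q↔A cannot be blocked by any observed set — no back-door set.
{G}: (i) intercepts every directed Q→A path; (ii) no back-door Q→{G}; (iii) {Q} blocks every back-door {G}→A. Front-door holds.
P(A|do(Q)) = Σ_{G} P(G|Q) Σ_{Q'} P(A|G,Q')P(Q').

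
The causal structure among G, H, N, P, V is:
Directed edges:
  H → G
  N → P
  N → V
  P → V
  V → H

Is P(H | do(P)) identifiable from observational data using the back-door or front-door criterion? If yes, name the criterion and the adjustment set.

P(H|do(P)): backdoor, adjust for {N}.

desc(P)\{P}={G,H,V}; candidates ⊆ {N}.
size 0: {}; under {} P still reaches {G,H,N,V} ∋ H.
{N}: P⊥H given {N} in G with P→· removed — back-door holds.
P(H|do(P)) = Σ_{N} P(H|P,N)·P(N).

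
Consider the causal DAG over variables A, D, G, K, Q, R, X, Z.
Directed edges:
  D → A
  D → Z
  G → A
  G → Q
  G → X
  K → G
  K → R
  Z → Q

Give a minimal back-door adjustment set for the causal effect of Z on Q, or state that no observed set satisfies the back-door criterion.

Z→Q: minimal back-door set ∅.

desc(Z)\{Z}={Q}; candidates ⊆ {A,D,G,K,R,X}.
∅: Z⊥Q given ∅ in G with Z→· removed — back-door holds.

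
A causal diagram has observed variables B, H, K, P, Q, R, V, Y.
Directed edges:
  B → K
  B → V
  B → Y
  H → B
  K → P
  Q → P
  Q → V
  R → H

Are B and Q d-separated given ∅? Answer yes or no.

Yes — B ⊥ Q | ∅.

Bayes-Ball from B | ∅ reaches {H,K,P,R,V,Y}.
Q ∉ reach(B|∅) ⇒ B ⊥ Q | ∅.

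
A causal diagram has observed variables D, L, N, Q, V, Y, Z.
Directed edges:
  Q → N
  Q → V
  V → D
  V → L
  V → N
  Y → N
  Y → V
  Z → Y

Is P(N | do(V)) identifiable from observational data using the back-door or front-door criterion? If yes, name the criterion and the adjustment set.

desc(V)\{V}={D,L,N}; candidates ⊆ {Q,Y,Z}.
size 0: {}; under {} V still reaches {N,Q,Y,Z} ∋ N.
size 1: {Q}, {Y}, {Z}; under {Q} V still reaches {N,Y,Z} ∋ N.
{Q,Y}: V⊥N given {Q,Y} in G with V→· removed — back-door holds.
P(N|do(V)) = Σ_{Q,Y} P(N|V,Q,Y)·P(Q,Y).

P(N|do(V)): backdoor, adjust for {Q, Y}.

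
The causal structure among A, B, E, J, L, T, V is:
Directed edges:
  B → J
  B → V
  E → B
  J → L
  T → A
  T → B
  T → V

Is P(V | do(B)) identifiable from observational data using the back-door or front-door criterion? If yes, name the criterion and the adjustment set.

desc(B)\{B}={J,L,V}; candidates ⊆ {A,E,T}.
size 0: {}; under {} B still reaches {A,E,T,V} ∋ V.
{T}: B⊥V given {T} in G with B→· removed — back-door holds.
P(V|do(B)) = Σ_{T} P(V|B,T)·P(T).

P(V|do(B)): backdoor, adjust for {T}.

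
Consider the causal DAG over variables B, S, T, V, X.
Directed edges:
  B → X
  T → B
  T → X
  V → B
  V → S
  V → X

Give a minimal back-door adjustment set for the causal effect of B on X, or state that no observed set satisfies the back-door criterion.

desc(B)\{B}={X}; candidates ⊆ {S,T,V}.
size 0: {}; under {} B still reaches {S,T,V,X} ∋ X.
size 1: {S}, {T}, {V}; under {S} B still reaches {T,V,X} ∋ X.
{T,V}: B⊥X given {T,V} in G with B→· removed — back-door holds.

B→X: minimal back-door set {T, V}.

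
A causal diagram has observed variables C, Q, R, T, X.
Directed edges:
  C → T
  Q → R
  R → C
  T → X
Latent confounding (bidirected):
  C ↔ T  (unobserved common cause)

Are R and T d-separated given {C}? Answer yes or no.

Bayes-Ball from R | {C} reaches {Q,T,X}.
T ∈ reach(R|{C}) ⇒ R ⊥̸ T | {C}.

No — R and T are d-connected given {C}.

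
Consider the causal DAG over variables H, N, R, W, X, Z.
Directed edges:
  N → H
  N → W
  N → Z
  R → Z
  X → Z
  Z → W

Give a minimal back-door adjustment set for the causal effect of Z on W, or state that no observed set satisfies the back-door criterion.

desc(Z)\{Z}={W}; candidates ⊆ {H,N,R,X}.
size 0: {}; under {} Z still reaches {H,N,R,W,X} ∋ W.
{N}: Z⊥W given {N} in G with Z→· removed — back-door holds.

Z→W: minimal back-door set {N}.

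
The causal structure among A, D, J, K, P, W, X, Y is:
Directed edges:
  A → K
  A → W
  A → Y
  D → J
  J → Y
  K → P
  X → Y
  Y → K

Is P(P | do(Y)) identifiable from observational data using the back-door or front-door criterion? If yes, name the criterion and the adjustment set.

P(P|do(Y)): backdoor, adjust for {A}.

desc(Y)\{Y}={K,P}; candidates ⊆ {A,D,J,W,X}.
size 0: {}; under {} Y still reaches {A,D,J,K,P,W,X} ∋ P.
{A}: Y⊥P given {A} in G with Y→· removed — back-door holds.
P(P|do(Y)) = Σ_{A} P(P|Y,A)·P(A).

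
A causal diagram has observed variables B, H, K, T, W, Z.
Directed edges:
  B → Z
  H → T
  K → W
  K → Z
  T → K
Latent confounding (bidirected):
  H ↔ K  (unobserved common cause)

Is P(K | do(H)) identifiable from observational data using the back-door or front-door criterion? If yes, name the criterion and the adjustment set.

P(K|do(H)): frontdoor, adjust for {T}.

desc(H)\{H}={K,T,W,Z}; candidates ⊆ {B}.
H↔K: latent back-door arc(s) into H.
size 0: {}; under {} H still reaches {K,W,Z} ∋ K.
size 1: {B}; under {B} H still reaches {K,W,Z} ∋ K.
H↔K cannot be blocked by any observed set — no back-door set.
{T}: (i) intercepts every directed H→K path; (ii) no back-door H→{T}; (iii) {H} blocks every back-door {T}→K. Front-door holds.
P(K|do(H)) = Σ_{T} P(T|H) Σ_{H'} P(K|T,H')P(H').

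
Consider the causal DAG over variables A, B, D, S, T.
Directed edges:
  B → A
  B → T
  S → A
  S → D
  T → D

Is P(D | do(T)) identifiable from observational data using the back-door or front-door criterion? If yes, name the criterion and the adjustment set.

P(D|do(T)): backdoor, adjust for ∅.

desc(T)\{T}={D}; candidates ⊆ {A,B,S}.
∅: T⊥D given ∅ in G with T→· removed — back-door holds.
P(D|do(T)) = P(D|T) — no adjustment needed.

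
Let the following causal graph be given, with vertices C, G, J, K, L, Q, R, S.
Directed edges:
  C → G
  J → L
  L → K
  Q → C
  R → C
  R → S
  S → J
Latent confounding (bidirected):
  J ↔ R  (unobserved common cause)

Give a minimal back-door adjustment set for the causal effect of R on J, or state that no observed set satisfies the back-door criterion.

R→J: no observed back-door set.

desc(R)\{R}={C,G,J,K,L,S}; candidates ⊆ {Q}.
R↔J: latent back-door arc(s) into R.
size 0: {}; under {} R still reaches {J,K,L} ∋ J.
size 1: {Q}; under {Q} R still reaches {J,K,L} ∋ J.
R↔J cannot be blocked by any observed set — no back-door set.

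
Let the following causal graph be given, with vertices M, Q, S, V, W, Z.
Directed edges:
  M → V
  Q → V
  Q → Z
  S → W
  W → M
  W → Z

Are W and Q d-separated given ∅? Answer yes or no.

Bayes-Ball from W | ∅ reaches {M,S,V,Z}.
Q ∉ reach(W|∅) ⇒ W ⊥ Q | ∅.

Yes — W ⊥ Q | ∅.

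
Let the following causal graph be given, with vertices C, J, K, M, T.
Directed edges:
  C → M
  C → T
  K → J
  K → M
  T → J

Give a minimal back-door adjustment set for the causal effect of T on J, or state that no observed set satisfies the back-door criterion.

desc(T)\{T}={J}; candidates ⊆ {C,K,M}.
∅: T⊥J given ∅ in G with T→· removed — back-door holds.

T→J: minimal back-door set ∅.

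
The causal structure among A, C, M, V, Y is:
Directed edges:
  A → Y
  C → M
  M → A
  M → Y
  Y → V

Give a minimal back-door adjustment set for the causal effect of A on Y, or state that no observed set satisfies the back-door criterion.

A→Y: minimal back-door set {M}.

desc(A)\{A}={V,Y}; candidates ⊆ {C,M}.
size 0: {}; under {} A still reaches {C,M,V,Y} ∋ Y.
{M}: A⊥Y given {M} in G with A→· removed — back-door holds.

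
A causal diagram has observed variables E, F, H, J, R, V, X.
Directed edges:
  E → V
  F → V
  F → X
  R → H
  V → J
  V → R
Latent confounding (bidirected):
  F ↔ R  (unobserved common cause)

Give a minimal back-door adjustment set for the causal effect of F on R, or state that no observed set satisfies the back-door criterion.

desc(F)\{F}={H,J,R,V,X}; candidates ⊆ {E}.
F↔R: latent back-door arc(s) into F.
size 0: {}; under {} F still reaches {H,R} ∋ R.
size 1: {E}; under {E} F still reaches {H,R} ∋ R.
F↔R cannot be blocked by any observed set — no back-door set.

F→R: no observed back-door set.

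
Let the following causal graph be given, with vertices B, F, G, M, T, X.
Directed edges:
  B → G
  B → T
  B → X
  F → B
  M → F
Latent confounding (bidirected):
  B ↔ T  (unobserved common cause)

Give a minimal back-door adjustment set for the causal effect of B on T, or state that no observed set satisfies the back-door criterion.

B→T: no observed back-door set.

desc(B)\{B}={G,T,X}; candidates ⊆ {F,M}.
B↔T: latent back-door arc(s) into B.
size 0: {}; under {} B still reaches {F,M,T} ∋ T.
size 1: {F}, {M}; under {F} B still reaches {T} ∋ T.
size 2: {F,M}; under {F,M} B still reaches {T} ∋ T.
B↔T cannot be blocked by any observed set — no back-door set.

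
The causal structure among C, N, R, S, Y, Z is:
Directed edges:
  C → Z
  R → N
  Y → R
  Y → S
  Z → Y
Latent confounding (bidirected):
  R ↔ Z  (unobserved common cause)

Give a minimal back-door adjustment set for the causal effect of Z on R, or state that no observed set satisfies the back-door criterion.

desc(Z)\{Z}={N,R,S,Y}; candidates ⊆ {C}.
Z↔R: latent back-door arc(s) into Z.
size 0: {}; under {} Z still reaches {C,N,R} ∋ R.
size 1: {C}; under {C} Z still reaches {N,R} ∋ R.
Z↔R cannot be blocked by any observed set — no back-door set.

Z→R: no observed back-door set.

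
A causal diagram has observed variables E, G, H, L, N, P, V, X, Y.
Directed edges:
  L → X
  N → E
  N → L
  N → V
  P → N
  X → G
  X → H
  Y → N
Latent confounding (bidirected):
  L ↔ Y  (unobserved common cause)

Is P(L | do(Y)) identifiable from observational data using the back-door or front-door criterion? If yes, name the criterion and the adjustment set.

desc(Y)\{Y}={E,G,H,L,N,V,X}; candidates ⊆ {P}.
Y↔L: latent back-door arc(s) into Y.
size 0: {}; under {} Y still reaches {G,H,L,X} ∋ L.
size 1: {P}; under {P} Y still reaches {G,H,L,X} ∋ L.
Y↔L cannot be blocked by any observed set — no back-door set.
{N}: (i) intercepts every directed Y→L path; (ii) no back-door Y→{N}; (iii) {Y} blocks every back-door {N}→L. Front-door holds.
P(L|do(Y)) = Σ_{N} P(N|Y) Σ_{Y'} P(L|N,Y')P(Y').

P(L|do(Y)): frontdoor, adjust for {N}.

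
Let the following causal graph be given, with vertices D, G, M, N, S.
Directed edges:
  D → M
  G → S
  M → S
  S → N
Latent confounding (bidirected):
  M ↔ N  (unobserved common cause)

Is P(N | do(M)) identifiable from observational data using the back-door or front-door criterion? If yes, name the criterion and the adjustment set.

P(N|do(M)): frontdoor, adjust for {S}.

desc(M)\{M}={N,S}; candidates ⊆ {D,G}.
M↔N: latent back-door arc(s) into M.
size 0: {}; under {} M still reaches {D,N} ∋ N.
size 1: {D}, {G}; under {D} M still reaches {N} ∋ N.
size 2: {D,G}; under {D,G} M still reaches {N} ∋ N.
M↔N cannot be blocked by any observed set — no back-door set.
{S}: (i) intercepts every directed M→N path; (ii) no back-door M→{S}; (iii) {M} blocks every back-door {S}→N. Front-door holds.
P(N|do(M)) = Σ_{S} P(S|M) Σ_{M'} P(N|S,M')P(M').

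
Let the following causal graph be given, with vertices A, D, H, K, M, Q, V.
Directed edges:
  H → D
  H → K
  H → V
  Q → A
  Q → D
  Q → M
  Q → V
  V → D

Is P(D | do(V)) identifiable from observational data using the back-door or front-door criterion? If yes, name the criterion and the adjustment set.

desc(V)\{V}={D}; candidates ⊆ {A,H,K,M,Q}.
size 0: {}; under {} V still reaches {A,D,H,K,M,Q} ∋ D.
size 1: {A}, {H}, {K} …(+2); under {A} V still reaches {D,H,K,M,Q} ∋ D.
{H,Q}: V⊥D given {H,Q} in G with V→· removed — back-door holds.
P(D|do(V)) = Σ_{H,Q} P(D|V,H,Q)·P(H,Q).

P(D|do(V)): backdoor, adjust for {H, Q}.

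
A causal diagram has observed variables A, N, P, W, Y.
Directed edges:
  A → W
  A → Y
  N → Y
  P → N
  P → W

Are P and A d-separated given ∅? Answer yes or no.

Yes — P ⊥ A | ∅.

Bayes-Ball from P | ∅ reaches {N,W,Y}.
A ∉ reach(P|∅) ⇒ P ⊥ A | ∅.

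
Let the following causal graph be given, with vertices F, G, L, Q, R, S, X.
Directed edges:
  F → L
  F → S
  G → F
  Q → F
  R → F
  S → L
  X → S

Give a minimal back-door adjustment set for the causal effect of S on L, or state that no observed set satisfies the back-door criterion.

S→L: minimal back-door set {F}.

desc(S)\{S}={L}; candidates ⊆ {F,G,Q,R,X}.
size 0: {}; under {} S still reaches {F,G,L,Q,R,X} ∋ L.
{F}: S⊥L given {F} in G with S→· removed — back-door holds.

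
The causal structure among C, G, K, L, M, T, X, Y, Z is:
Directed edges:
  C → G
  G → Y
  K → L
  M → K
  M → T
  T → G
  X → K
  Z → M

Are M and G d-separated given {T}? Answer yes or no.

Yes — M ⊥ G | {T}.

Bayes-Ball from M | {T} reaches {K,L,Z}.
G ∉ reach(M|{T}) ⇒ M ⊥ G | {T}.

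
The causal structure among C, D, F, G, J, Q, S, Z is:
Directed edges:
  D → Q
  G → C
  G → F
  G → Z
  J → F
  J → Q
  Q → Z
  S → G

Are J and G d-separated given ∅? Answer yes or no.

Bayes-Ball from J | ∅ reaches {F,Q,Z}.
G ∉ reach(J|∅) ⇒ J ⊥ G | ∅.

Yes — J ⊥ G | ∅.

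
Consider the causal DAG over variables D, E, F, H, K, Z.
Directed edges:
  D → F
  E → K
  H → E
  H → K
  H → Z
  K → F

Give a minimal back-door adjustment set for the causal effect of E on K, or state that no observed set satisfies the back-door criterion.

E→K: minimal back-door set {H}.

desc(E)\{E}={F,K}; candidates ⊆ {D,H,Z}.
size 0: {}; under {} E still reaches {F,H,K,Z} ∋ K.
{H}: E⊥K given {H} in G with E→· removed — back-door holds.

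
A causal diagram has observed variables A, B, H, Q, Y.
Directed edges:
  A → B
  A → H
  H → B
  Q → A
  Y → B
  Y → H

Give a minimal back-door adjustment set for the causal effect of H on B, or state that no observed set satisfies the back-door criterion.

H→B: minimal back-door set {A, Y}.

desc(H)\{H}={B}; candidates ⊆ {A,Q,Y}.
size 0: {}; under {} H still reaches {A,B,Q,Y} ∋ B.
size 1: {A}, {Q}, {Y}; under {A} H still reaches {B,Y} ∋ B.
{A,Y}: H⊥B given {A,Y} in G with H→· removed — back-door holds.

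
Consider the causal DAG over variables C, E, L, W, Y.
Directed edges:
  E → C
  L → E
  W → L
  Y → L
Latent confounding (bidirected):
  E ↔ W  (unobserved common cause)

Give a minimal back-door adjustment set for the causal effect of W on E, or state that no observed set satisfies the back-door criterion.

W→E: no observed back-door set.

desc(W)\{W}={C,E,L}; candidates ⊆ {Y}.
W↔E: latent back-door arc(s) into W.
size 0: {}; under {} W still reaches {C,E} ∋ E.
size 1: {Y}; under {Y} W still reaches {C,E} ∋ E.
W↔E cannot be blocked by any observed set — no back-door set.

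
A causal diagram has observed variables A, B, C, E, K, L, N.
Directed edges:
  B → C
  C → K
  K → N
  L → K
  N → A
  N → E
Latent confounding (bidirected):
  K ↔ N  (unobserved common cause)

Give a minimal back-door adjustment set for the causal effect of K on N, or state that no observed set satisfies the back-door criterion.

desc(K)\{K}={A,E,N}; candidates ⊆ {B,C,L}.
K↔N: latent back-door arc(s) into K.
size 0: {}; under {} K still reaches {A,B,C,E,L,N} ∋ N.
size 1: {B}, {C}, {L}; under {B} K still reaches {A,C,E,L,N} ∋ N.
size 2: {B,C}, {B,L}, {C,L}; under {B,C} K still reaches {A,E,L,N} ∋ N.
K↔N cannot be blocked by any observed set — no back-door set.

K→N: no observed back-door set.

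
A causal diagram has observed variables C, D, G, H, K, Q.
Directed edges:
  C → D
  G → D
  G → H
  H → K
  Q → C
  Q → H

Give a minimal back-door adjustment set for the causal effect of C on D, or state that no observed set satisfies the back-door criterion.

desc(C)\{C}={D}; candidates ⊆ {G,H,K,Q}.
∅: C⊥D given ∅ in G with C→· removed — back-door holds.

C→D: minimal back-door set ∅.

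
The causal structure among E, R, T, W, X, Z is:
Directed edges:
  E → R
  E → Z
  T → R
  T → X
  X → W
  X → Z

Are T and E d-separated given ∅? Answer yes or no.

Bayes-Ball from T | ∅ reaches {R,W,X,Z}.
E ∉ reach(T|∅) ⇒ T ⊥ E | ∅.

Yes — T ⊥ E | ∅.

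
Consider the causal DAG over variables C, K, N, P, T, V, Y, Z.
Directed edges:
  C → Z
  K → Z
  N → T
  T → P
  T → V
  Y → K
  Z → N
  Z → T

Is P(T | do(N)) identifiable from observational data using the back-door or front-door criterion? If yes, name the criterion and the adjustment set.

desc(N)\{N}={P,T,V}; candidates ⊆ {C,K,Y,Z}.
size 0: {}; under {} N still reaches {C,K,P,T,V,Y,Z} ∋ T.
{Z}: N⊥T given {Z} in G with N→· removed — back-door holds.
P(T|do(N)) = Σ_{Z} P(T|N,Z)·P(Z).

P(T|do(N)): backdoor, adjust for {Z}.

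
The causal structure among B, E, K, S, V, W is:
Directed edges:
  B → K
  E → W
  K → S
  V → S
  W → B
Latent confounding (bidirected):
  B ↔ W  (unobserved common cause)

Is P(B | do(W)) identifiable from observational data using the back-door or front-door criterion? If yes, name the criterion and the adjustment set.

P(B|do(W)): not identifiable (no BD/FD set).

desc(W)\{W}={B,K,S}; candidates ⊆ {E,V}.
W↔B: latent back-door arc(s) into W.
size 0: {}; under {} W still reaches {B,E,K,S} ∋ B.
size 1: {E}, {V}; under {E} W still reaches {B,K,S} ∋ B.
size 2: {E,V}; under {E,V} W still reaches {B,K,S} ∋ B.
W↔B cannot be blocked by any observed set — no back-door set.
No mediator lies on a directed W→…→B path.
Neither criterion identifies P(B|do(W)) in this graph.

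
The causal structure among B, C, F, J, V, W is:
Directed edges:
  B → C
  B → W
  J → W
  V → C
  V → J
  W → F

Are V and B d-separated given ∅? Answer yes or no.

Bayes-Ball from V | ∅ reaches {C,F,J,W}.
B ∉ reach(V|∅) ⇒ V ⊥ B | ∅.

Yes — V ⊥ B | ∅.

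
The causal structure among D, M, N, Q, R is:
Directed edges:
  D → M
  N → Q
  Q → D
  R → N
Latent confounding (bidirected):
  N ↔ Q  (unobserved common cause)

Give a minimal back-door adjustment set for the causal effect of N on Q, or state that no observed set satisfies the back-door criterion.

desc(N)\{N}={D,M,Q}; candidates ⊆ {R}.
N↔Q: latent back-door arc(s) into N.
size 0: {}; under {} N still reaches {D,M,Q,R} ∋ Q.
size 1: {R}; under {R} N still reaches {D,M,Q} ∋ Q.
N↔Q cannot be blocked by any observed set — no back-door set.

N→Q: no observed back-door set.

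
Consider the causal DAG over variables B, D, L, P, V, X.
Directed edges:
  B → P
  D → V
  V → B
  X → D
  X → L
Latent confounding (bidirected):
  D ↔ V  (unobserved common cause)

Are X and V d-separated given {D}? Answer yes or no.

No — X and V are d-connected given {D}.

Bayes-Ball from X | {D} reaches {B,L,P,V}.
V ∈ reach(X|{D}) ⇒ X ⊥̸ V | {D}.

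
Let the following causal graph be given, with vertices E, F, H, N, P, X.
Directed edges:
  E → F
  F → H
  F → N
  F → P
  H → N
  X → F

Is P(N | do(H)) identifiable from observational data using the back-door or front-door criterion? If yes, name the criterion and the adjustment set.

desc(H)\{H}={N}; candidates ⊆ {E,F,P,X}.
size 0: {}; under {} H still reaches {E,F,N,P,X} ∋ N.
{F}: H⊥N given {F} in G with H→· removed — back-door holds.
P(N|do(H)) = Σ_{F} P(N|H,F)·P(F).

P(N|do(H)): backdoor, adjust for {F}.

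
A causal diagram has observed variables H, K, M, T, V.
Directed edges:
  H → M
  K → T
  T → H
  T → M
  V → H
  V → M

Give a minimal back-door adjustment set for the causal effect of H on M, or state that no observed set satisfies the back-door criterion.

H→M: minimal back-door set {T, V}.

desc(H)\{H}={M}; candidates ⊆ {K,T,V}.
size 0: {}; under {} H still reaches {K,M,T,V} ∋ M.
size 1: {K}, {T}, {V}; under {K} H still reaches {M,T,V} ∋ M.
{T,V}: H⊥M given {T,V} in G with H→· removed — back-door holds.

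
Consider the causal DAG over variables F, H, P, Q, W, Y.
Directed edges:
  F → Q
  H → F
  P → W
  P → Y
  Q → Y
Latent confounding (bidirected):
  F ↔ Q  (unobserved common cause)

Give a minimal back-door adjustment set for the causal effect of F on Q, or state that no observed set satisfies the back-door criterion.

F→Q: no observed back-door set.

desc(F)\{F}={Q,Y}; candidates ⊆ {H,P,W}.
F↔Q: latent back-door arc(s) into F.
size 0: {}; under {} F still reaches {H,Q,Y} ∋ Q.
size 1: {H}, {P}, {W}; under {H} F still reaches {Q,Y} ∋ Q.
size 2: {H,P}, {H,W}, {P,W}; under {H,P} F still reaches {Q,Y} ∋ Q.
F↔Q cannot be blocked by any observed set — no back-door set.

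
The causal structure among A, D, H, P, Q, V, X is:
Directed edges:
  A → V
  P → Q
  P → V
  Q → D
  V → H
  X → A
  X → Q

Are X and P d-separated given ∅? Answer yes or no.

Yes — X ⊥ P | ∅.

Bayes-Ball from X | ∅ reaches {A,D,H,Q,V}.
P ∉ reach(X|∅) ⇒ X ⊥ P | ∅.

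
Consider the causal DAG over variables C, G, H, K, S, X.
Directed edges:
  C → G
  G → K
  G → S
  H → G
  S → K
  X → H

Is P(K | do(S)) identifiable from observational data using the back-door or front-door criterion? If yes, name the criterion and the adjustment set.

P(K|do(S)): backdoor, adjust for {G}.

desc(S)\{S}={K}; candidates ⊆ {C,G,H,X}.
size 0: {}; under {} S still reaches {C,G,H,K,X} ∋ K.
{G}: S⊥K given {G} in G with S→· removed — back-door holds.
P(K|do(S)) = Σ_{G} P(K|S,G)·P(G).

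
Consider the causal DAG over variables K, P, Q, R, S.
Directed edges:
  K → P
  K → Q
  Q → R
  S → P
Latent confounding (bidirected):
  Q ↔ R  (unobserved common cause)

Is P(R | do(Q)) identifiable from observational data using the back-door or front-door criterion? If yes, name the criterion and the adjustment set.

P(R|do(Q)): not identifiable (no BD/FD set).

desc(Q)\{Q}={R}; candidates ⊆ {K,P,S}.
Q↔R: latent back-door arc(s) into Q.
size 0: {}; under {} Q still reaches {K,P,R} ∋ R.
size 1: {K}, {P}, {S}; under {K} Q still reaches {R} ∋ R.
size 2: {K,P}, {K,S}, {P,S}; under {K,P} Q still reaches {R} ∋ R.
Q↔R cannot be blocked by any observed set — no back-door set.
No mediator lies on a directed Q→…→R path.
Neither criterion identifies P(R|do(Q)) in this graph.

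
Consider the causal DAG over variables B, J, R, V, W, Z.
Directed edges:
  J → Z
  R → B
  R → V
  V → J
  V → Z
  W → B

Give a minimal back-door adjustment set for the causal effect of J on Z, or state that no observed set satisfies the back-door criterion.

desc(J)\{J}={Z}; candidates ⊆ {B,R,V,W}.
size 0: {}; under {} J still reaches {B,R,V,Z} ∋ Z.
{V}: J⊥Z given {V} in G with J→· removed — back-door holds.

J→Z: minimal back-door set {V}.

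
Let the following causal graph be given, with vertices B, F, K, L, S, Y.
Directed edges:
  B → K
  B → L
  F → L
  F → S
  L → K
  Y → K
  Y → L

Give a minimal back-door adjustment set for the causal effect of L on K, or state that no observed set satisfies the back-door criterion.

L→K: minimal back-door set {B, Y}.

desc(L)\{L}={K}; candidates ⊆ {B,F,S,Y}.
size 0: {}; under {} L still reaches {B,F,K,S,Y} ∋ K.
size 1: {B}, {F}, {S} …(+1); under {B} L still reaches {F,K,S,Y} ∋ K.
{B,Y}: L⊥K given {B,Y} in G with L→· removed — back-door holds.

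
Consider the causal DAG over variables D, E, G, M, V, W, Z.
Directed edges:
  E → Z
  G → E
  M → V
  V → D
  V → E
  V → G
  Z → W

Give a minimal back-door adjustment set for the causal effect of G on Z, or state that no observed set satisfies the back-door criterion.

G→Z: minimal back-door set {V}.

desc(G)\{G}={E,W,Z}; candidates ⊆ {D,M,V}.
size 0: {}; under {} G still reaches {D,E,M,V,W,Z} ∋ Z.
{V}: G⊥Z given {V} in G with G→· removed — back-door holds.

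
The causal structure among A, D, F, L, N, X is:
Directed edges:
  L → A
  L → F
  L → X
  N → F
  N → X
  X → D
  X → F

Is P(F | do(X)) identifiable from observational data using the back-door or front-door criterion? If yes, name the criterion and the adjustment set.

P(F|do(X)): backdoor, adjust for {L, N}.

desc(X)\{X}={D,F}; candidates ⊆ {A,L,N}.
size 0: {}; under {} X still reaches {A,F,L,N} ∋ F.
size 1: {A}, {L}, {N}; under {A} X still reaches {F,L,N} ∋ F.
{L,N}: X⊥F given {L,N} in G with X→· removed — back-door holds.
P(F|do(X)) = Σ_{L,N} P(F|X,L,N)·P(L,N).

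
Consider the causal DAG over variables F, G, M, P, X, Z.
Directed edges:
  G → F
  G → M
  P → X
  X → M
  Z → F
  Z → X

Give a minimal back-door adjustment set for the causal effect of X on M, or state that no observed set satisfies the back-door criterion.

X→M: minimal back-door set ∅.

desc(X)\{X}={M}; candidates ⊆ {F,G,P,Z}.
∅: X⊥M given ∅ in G with X→· removed — back-door holds.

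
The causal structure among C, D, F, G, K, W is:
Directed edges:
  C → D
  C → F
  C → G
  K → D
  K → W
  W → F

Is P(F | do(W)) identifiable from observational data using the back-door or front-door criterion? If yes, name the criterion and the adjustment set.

desc(W)\{W}={F}; candidates ⊆ {C,D,G,K}.
∅: W⊥F given ∅ in G with W→· removed — back-door holds.
P(F|do(W)) = P(F|W) — no adjustment needed.

P(F|do(W)): backdoor, adjust for ∅.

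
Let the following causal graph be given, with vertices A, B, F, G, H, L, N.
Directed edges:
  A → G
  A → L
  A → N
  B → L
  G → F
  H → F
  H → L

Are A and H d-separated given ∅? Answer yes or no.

Yes — A ⊥ H | ∅.

Bayes-Ball from A | ∅ reaches {F,G,L,N}.
H ∉ reach(A|∅) ⇒ A ⊥ H | ∅.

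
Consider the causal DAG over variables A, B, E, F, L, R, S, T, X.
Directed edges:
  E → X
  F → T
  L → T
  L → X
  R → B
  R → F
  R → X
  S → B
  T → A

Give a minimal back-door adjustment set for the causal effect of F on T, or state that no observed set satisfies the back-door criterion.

desc(F)\{F}={A,T}; candidates ⊆ {B,E,L,R,S,X}.
∅: F⊥T given ∅ in G with F→· removed — back-door holds.

F→T: minimal back-door set ∅.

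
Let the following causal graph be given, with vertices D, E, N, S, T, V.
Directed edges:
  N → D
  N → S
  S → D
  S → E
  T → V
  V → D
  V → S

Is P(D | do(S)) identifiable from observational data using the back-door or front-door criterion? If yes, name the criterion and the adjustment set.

P(D|do(S)): backdoor, adjust for {N, V}.

desc(S)\{S}={D,E}; candidates ⊆ {N,T,V}.
size 0: {}; under {} S still reaches {D,N,T,V} ∋ D.
size 1: {N}, {T}, {V}; under {N} S still reaches {D,T,V} ∋ D.
{N,V}: S⊥D given {N,V} in G with S→· removed — back-door holds.
P(D|do(S)) = Σ_{N,V} P(D|S,N,V)·P(N,V).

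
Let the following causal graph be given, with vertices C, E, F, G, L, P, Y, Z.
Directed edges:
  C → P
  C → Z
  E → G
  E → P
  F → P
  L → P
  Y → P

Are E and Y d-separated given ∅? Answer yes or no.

Bayes-Ball from E | ∅ reaches {G,P}.
Y ∉ reach(E|∅) ⇒ E ⊥ Y | ∅.

Yes — E ⊥ Y | ∅.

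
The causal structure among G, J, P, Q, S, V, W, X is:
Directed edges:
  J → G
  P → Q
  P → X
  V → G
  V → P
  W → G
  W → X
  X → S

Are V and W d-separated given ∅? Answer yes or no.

Yes — V ⊥ W | ∅.

Bayes-Ball from V | ∅ reaches {G,P,Q,S,X}.
W ∉ reach(V|∅) ⇒ V ⊥ W | ∅.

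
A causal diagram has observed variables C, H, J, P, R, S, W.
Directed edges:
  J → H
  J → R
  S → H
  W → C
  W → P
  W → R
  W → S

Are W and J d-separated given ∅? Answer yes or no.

Bayes-Ball from W | ∅ reaches {C,H,P,R,S}.
J ∉ reach(W|∅) ⇒ W ⊥ J | ∅.

Yes — W ⊥ J | ∅.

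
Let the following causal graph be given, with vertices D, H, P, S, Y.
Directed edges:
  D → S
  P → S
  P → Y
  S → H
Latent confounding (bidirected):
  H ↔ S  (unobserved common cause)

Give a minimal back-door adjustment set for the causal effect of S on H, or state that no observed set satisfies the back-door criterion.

desc(S)\{S}={H}; candidates ⊆ {D,P,Y}.
S↔H: latent back-door arc(s) into S.
size 0: {}; under {} S still reaches {D,H,P,Y} ∋ H.
size 1: {D}, {P}, {Y}; under {D} S still reaches {H,P,Y} ∋ H.
size 2: {D,P}, {D,Y}, {P,Y}; under {D,P} S still reaches {H} ∋ H.
S↔H cannot be blocked by any observed set — no back-door set.

S→H: no observed back-door set.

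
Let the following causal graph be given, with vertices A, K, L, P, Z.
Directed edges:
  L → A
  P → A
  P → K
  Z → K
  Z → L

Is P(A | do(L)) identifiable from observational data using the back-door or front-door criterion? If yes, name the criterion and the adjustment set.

desc(L)\{L}={A}; candidates ⊆ {K,P,Z}.
∅: L⊥A given ∅ in G with L→· removed — back-door holds.
P(A|do(L)) = P(A|L) — no adjustment needed.

P(A|do(L)): backdoor, adjust for ∅.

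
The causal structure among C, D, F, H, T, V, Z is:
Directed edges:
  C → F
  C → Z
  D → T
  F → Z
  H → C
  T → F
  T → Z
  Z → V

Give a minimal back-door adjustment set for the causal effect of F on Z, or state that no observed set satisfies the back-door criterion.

F→Z: minimal back-door set {C, T}.

desc(F)\{F}={V,Z}; candidates ⊆ {C,D,H,T}.
size 0: {}; under {} F still reaches {C,D,H,T,V,Z} ∋ Z.
size 1: {C}, {D}, {H} …(+1); under {C} F still reaches {D,T,V,Z} ∋ Z.
{C,T}: F⊥Z given {C,T} in G with F→· removed — back-door holds.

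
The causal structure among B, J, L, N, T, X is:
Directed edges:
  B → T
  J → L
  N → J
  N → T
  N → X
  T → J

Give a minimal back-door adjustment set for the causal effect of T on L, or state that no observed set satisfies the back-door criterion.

T→L: minimal back-door set {N}.

desc(T)\{T}={J,L}; candidates ⊆ {B,N,X}.
size 0: {}; under {} T still reaches {B,J,L,N,X} ∋ L.
{N}: T⊥L given {N} in G with T→· removed — back-door holds.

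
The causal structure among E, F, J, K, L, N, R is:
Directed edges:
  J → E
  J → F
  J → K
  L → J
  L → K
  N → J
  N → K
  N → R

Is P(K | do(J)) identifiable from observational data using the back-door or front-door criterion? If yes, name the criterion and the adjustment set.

P(K|do(J)): backdoor, adjust for {L, N}.

desc(J)\{J}={E,F,K}; candidates ⊆ {L,N,R}.
size 0: {}; under {} J still reaches {K,L,N,R} ∋ K.
size 1: {L}, {N}, {R}; under {L} J still reaches {K,N,R} ∋ K.
{L,N}: J⊥K given {L,N} in G with J→· removed — back-door holds.
P(K|do(J)) = Σ_{L,N} P(K|J,L,N)·P(L,N).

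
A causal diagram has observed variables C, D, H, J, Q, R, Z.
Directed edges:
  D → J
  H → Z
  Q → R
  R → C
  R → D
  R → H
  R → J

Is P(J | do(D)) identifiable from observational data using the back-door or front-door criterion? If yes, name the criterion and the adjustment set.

desc(D)\{D}={J}; candidates ⊆ {C,H,Q,R,Z}.
size 0: {}; under {} D still reaches {C,H,J,Q,R,Z} ∋ J.
{R}: D⊥J given {R} in G with D→· removed — back-door holds.
P(J|do(D)) = Σ_{R} P(J|D,R)·P(R).

P(J|do(D)): backdoor, adjust for {R}.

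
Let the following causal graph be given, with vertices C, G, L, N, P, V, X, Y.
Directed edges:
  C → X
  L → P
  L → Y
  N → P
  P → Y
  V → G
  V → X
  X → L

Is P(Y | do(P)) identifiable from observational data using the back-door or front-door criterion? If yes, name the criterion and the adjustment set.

P(Y|do(P)): backdoor, adjust for {L}.

desc(P)\{P}={Y}; candidates ⊆ {C,G,L,N,V,X}.
size 0: {}; under {} P still reaches {C,G,L,N,V,X,Y} ∋ Y.
{L}: P⊥Y given {L} in G with P→· removed — back-door holds.
P(Y|do(P)) = Σ_{L} P(Y|P,L)·P(L).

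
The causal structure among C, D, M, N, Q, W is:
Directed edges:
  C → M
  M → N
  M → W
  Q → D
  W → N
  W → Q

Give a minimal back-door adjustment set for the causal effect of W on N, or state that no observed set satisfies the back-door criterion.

W→N: minimal back-door set {M}.

desc(W)\{W}={D,N,Q}; candidates ⊆ {C,M}.
size 0: {}; under {} W still reaches {C,M,N} ∋ N.
{M}: W⊥N given {M} in G with W→· removed — back-door holds.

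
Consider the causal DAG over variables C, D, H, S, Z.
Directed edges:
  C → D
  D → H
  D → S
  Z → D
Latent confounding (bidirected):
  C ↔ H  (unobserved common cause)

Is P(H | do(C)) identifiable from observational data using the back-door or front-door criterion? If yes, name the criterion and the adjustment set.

P(H|do(C)): frontdoor, adjust for {D}.

desc(C)\{C}={D,H,S}; candidates ⊆ {Z}.
C↔H: latent back-door arc(s) into C.
size 0: {}; under {} C still reaches {H} ∋ H.
size 1: {Z}; under {Z} C still reaches {H} ∋ H.
C↔H cannot be blocked by any observed set — no back-door set.
{D}: (i) intercepts every directed C→H path; (ii) no back-door C→{D}; (iii) {C} blocks every back-door {D}→H. Front-door holds.
P(H|do(C)) = Σ_{D} P(D|C) Σ_{C'} P(H|D,C')P(C').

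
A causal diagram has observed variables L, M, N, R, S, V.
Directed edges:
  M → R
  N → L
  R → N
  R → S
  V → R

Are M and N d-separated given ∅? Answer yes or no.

Bayes-Ball from M | ∅ reaches {L,N,R,S}.
N ∈ reach(M|∅) ⇒ M ⊥̸ N | ∅.

No — M and N are d-connected given ∅.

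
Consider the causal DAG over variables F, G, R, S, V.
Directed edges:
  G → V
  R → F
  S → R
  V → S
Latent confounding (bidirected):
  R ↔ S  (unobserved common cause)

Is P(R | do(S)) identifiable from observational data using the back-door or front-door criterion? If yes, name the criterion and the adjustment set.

P(R|do(S)): not identifiable (no BD/FD set).

desc(S)\{S}={F,R}; candidates ⊆ {G,V}.
S↔R: latent back-door arc(s) into S.
size 0: {}; under {} S still reaches {F,G,R,V} ∋ R.
size 1: {G}, {V}; under {G} S still reaches {F,R,V} ∋ R.
size 2: {G,V}; under {G,V} S still reaches {F,R} ∋ R.
S↔R cannot be blocked by any observed set — no back-door set.
No mediator lies on a directed S→…→R path.
Neither criterion identifies P(R|do(S)) in this graph.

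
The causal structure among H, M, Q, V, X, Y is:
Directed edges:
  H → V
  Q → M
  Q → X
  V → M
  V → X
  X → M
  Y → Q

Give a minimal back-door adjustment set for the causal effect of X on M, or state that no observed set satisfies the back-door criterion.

X→M: minimal back-door set {Q, V}.

desc(X)\{X}={M}; candidates ⊆ {H,Q,V,Y}.
size 0: {}; under {} X still reaches {H,M,Q,V,Y} ∋ M.
size 1: {H}, {Q}, {V} …(+1); under {H} X still reaches {M,Q,V,Y} ∋ M.
{Q,V}: X⊥M given {Q,V} in G with X→· removed — back-door holds.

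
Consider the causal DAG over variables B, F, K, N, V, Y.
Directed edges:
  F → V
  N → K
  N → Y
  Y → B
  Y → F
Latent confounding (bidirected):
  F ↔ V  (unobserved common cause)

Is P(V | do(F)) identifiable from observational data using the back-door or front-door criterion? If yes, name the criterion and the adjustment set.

P(V|do(F)): not identifiable (no BD/FD set).

desc(F)\{F}={V}; candidates ⊆ {B,K,N,Y}.
F↔V: latent back-door arc(s) into F.
size 0: {}; under {} F still reaches {B,K,N,V,Y} ∋ V.
size 1: {B}, {K}, {N} …(+1); under {B} F still reaches {K,N,V,Y} ∋ V.
size 2: {B,K}, {B,N}, {B,Y} …(+3); under {B,K} F still reaches {N,V,Y} ∋ V.
F↔V cannot be blocked by any observed set — no back-door set.
No mediator lies on a directed F→…→V path.
Neither criterion identifies P(V|do(F)) in this graph.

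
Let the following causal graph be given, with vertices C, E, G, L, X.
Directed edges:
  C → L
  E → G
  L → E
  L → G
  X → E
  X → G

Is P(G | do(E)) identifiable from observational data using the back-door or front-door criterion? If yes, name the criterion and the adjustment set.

desc(E)\{E}={G}; candidates ⊆ {C,L,X}.
size 0: {}; under {} E still reaches {C,G,L,X} ∋ G.
size 1: {C}, {L}, {X}; under {C} E still reaches {G,L,X} ∋ G.
{L,X}: E⊥G given {L,X} in G with E→· removed — back-door holds.
P(G|do(E)) = Σ_{L,X} P(G|E,L,X)·P(L,X).

P(G|do(E)): backdoor, adjust for {L, X}.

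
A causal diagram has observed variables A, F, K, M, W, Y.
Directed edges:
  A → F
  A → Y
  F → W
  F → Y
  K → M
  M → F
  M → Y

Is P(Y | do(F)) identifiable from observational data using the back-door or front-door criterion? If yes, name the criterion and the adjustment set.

desc(F)\{F}={W,Y}; candidates ⊆ {A,K,M}.
size 0: {}; under {} F still reaches {A,K,M,Y} ∋ Y.
size 1: {A}, {K}, {M}; under {A} F still reaches {K,M,Y} ∋ Y.
{A,M}: F⊥Y given {A,M} in G with F→· removed — back-door holds.
P(Y|do(F)) = Σ_{A,M} P(Y|F,A,M)·P(A,M).

P(Y|do(F)): backdoor, adjust for {A, M}.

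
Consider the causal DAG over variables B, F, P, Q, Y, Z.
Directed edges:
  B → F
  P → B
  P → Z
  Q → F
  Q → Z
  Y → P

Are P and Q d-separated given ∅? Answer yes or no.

Yes — P ⊥ Q | ∅.

Bayes-Ball from P | ∅ reaches {B,F,Y,Z}.
Q ∉ reach(P|∅) ⇒ P ⊥ Q | ∅.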